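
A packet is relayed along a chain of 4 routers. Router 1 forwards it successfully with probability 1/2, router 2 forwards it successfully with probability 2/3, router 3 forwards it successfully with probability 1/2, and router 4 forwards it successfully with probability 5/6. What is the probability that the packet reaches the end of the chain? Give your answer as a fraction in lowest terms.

5/36

The events are sequential, so multiply the conditional probabilities:
P = 1/2 × 2/3 × 1/2 × 5/6 = 10/72 = 5/36.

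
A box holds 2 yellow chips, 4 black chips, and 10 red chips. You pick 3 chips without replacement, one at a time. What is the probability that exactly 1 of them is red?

15/56

One ordering (red drawn first) has probability 10/16 × 6/15 × 5/14 = 300/3360 = 5/56.
There are C(3,1) = 3 such orderings, each equally likely, so P = 3 × 5/56 = 15/56.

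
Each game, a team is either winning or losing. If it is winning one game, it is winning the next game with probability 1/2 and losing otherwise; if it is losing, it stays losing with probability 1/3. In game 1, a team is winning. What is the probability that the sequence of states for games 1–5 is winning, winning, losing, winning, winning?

1/12

Game 1 is given. For each transition, use the conditional probability from the current state:
P(winning | winning) = 1/2; P(losing | winning) = 1/2; P(winning | losing) = 2/3; P(winning | winning) = 1/2.
P = 1/2 × 1/2 × 2/3 × 1/2 = 2/24 = 1/12.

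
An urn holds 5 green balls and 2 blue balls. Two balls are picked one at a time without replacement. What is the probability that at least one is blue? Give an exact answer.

11/21

P(no blue) = 5/7 × 4/6 = 20/42 = 10/21.
P(at least one) = 1 − 10/21 = 11/21.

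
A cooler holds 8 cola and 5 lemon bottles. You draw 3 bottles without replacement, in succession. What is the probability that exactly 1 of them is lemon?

One ordering (lemon drawn first) has probability 5/13 × 8/12 × 7/11 = 280/1716 = 70/429.
There are C(3,1) = 3 such orderings, each equally likely, so P = 3 × 70/429 = 70/143.

70/143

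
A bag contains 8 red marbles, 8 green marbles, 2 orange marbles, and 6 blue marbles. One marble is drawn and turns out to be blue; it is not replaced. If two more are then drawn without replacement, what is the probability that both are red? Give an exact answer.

After the first draw, 8 of the remaining 23 marbles are red.
P = 8/23 × 7/22 = 56/506 = 28/253.

28/253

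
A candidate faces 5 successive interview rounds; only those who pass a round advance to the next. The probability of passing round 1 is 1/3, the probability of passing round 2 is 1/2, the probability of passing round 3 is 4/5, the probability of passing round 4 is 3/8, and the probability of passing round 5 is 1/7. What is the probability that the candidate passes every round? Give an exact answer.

The events are sequential, so multiply the conditional probabilities:
P = 1/3 × 1/2 × 4/5 × 3/8 × 1/7 = 12/1680 = 1/140.

1/140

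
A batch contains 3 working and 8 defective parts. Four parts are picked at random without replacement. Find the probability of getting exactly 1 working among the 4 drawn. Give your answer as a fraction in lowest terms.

One ordering (working drawn first) has probability 3/11 × 8/10 × 7/9 × 6/8 = 1008/7920 = 7/55.
There are C(4,1) = 4 such orderings, each equally likely, so P = 4 × 7/55 = 28/55.

28/55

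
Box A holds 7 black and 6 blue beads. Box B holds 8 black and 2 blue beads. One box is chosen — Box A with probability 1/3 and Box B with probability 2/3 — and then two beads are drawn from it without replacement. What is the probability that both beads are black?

From Box A: P(both black) = (7/13)(6/12) = 7/26.
From Box B: P(both black) = (8/10)(7/9) = 28/45.
Total probability = (1/3)(7/26) + (2/3)(28/45) = 1771/3510.

1771/3510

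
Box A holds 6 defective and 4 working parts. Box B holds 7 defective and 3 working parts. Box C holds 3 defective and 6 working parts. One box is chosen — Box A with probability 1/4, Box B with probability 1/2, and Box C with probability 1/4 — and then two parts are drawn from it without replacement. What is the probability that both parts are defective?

27/80

From Box A: P(both defective) = (6/10)(5/9) = 1/3.
From Box B: P(both defective) = (7/10)(6/9) = 7/15.
From Box C: P(both defective) = (3/9)(2/8) = 1/12.
Total probability = (1/4)(1/3) + (1/2)(7/15) + (1/4)(1/12) = 27/80.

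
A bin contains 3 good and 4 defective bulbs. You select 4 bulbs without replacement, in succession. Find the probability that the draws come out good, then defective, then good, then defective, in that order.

3/35

Chain rule:
P = 3/7 × 4/6 × 2/5 × 3/4 = 72/840 = 3/35.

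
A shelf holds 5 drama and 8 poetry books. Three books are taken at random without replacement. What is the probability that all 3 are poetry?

28/143

P(all poetry) = 8/13 × 7/12 × 6/11 = 336/1716 = 28/143.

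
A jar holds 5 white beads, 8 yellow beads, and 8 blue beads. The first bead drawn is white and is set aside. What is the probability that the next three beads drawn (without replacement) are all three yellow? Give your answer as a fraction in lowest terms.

With the first bead removed, 8 yellow remain out of 20.
P = 8/20 × 7/19 × 6/18 = 336/6840 = 14/285.

14/285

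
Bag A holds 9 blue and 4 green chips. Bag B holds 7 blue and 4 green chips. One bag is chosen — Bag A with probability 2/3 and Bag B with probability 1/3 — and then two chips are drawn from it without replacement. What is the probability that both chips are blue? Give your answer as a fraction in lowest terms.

311/715

From Bag A: P(both blue) = (9/13)(8/12) = 6/13.
From Bag B: P(both blue) = (7/11)(6/10) = 21/55.
Total probability = (2/3)(6/13) + (1/3)(21/55) = 311/715.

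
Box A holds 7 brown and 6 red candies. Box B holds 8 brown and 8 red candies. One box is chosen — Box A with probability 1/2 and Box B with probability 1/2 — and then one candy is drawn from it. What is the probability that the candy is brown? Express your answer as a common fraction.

27/52

From Box A: P(brown) = 7/13.
From Box B: P(brown) = 8/16.
Total probability = (1/2)(7/13) + (1/2)(8/16) = 27/52.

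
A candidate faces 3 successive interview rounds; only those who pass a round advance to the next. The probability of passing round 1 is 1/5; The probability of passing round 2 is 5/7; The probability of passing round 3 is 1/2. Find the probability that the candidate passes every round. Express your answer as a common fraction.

The events are sequential, so multiply the conditional probabilities:
P = 1/5 × 5/7 × 1/2 = 5/70 = 1/14.

1/14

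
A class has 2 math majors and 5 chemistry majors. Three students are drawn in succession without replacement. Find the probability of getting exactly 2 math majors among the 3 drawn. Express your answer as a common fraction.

1/7

One ordering (math majors drawn first) has probability 2/7 × 1/6 × 5/5 = 10/210 = 1/21.
There are C(3,2) = 3 such orderings, each equally likely, so P = 3 × 1/21 = 1/7.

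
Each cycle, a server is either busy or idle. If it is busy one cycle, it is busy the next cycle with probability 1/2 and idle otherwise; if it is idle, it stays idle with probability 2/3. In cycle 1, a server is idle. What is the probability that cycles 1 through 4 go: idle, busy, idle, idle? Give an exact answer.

Cycle 1 is given. For each transition, use the conditional probability from the current state:
P(busy | idle) = 1/3; P(idle | busy) = 1/2; P(idle | idle) = 2/3.
P = 1/3 × 1/2 × 2/3 = 2/18 = 1/9.

1/9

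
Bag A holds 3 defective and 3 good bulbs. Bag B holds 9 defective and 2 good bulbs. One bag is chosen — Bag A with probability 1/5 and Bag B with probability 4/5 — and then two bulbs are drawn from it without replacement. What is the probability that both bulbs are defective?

31/55

From Bag A: P(both defective) = (3/6)(2/5) = 1/5.
From Bag B: P(both defective) = (9/11)(8/10) = 36/55.
Total probability = (1/5)(1/5) + (4/5)(36/55) = 31/55.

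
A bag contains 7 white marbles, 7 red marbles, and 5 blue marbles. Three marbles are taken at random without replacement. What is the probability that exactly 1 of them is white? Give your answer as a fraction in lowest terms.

One ordering (white drawn first) has probability 7/19 × 12/18 × 11/17 = 924/5814 = 154/969.
There are C(3,1) = 3 such orderings, each equally likely, so P = 3 × 154/969 = 154/323.

154/323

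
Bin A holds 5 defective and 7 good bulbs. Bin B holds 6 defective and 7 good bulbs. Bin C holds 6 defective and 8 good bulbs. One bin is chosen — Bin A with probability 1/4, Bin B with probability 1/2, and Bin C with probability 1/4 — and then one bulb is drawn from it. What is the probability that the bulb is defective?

From Bin A: P(defective) = 5/12.
From Bin B: P(defective) = 6/13.
From Bin C: P(defective) = 6/14.
Total probability = (1/4)(5/12) + (1/2)(6/13) + (1/4)(6/14) = 1931/4368.

1931/4368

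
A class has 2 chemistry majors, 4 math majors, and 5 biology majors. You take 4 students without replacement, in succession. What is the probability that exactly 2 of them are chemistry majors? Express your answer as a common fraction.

One ordering (chemistry majors drawn first) has probability 2/11 × 1/10 × 9/9 × 8/8 = 144/7920 = 1/55.
There are C(4,2) = 6 such orderings, each equally likely, so P = 6 × 1/55 = 6/55.

6/55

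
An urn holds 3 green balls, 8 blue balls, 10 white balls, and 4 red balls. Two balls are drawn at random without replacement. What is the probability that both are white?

3/20

P(every draw is white) = 10/25 × 9/24 = 90/600 = 3/20.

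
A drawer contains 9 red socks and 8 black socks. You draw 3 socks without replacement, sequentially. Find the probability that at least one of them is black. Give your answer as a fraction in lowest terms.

149/170

P(no black) = 9/17 × 8/16 × 7/15 = 504/4080 = 21/170.
P(at least one) = 1 − 21/170 = 149/170.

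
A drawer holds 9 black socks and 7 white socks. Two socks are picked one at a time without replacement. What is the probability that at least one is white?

7/10

P(no white) = 9/16 × 8/15 = 72/240 = 3/10.
P(at least one) = 1 − 3/10 = 7/10.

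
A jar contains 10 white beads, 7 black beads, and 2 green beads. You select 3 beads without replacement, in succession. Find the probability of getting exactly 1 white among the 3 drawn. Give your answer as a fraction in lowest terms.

120/323

One ordering (white drawn first) has probability 10/19 × 9/18 × 8/17 = 720/5814 = 40/323.
There are C(3,1) = 3 such orderings, each equally likely, so P = 3 × 40/323 = 120/323.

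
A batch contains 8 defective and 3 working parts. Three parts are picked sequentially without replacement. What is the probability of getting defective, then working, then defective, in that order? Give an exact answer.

Each draw changes the counts, so multiply the conditional probabilities along the sequence:
P = 8/11 × 3/10 × 7/9 = 168/990 = 28/165.

28/165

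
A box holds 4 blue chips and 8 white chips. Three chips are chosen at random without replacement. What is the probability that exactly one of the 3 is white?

12/55

One ordering (white drawn first) has probability 8/12 × 4/11 × 3/10 = 96/1320 = 4/55.
There are C(3,1) = 3 such orderings, each equally likely, so P = 3 × 4/55 = 12/55.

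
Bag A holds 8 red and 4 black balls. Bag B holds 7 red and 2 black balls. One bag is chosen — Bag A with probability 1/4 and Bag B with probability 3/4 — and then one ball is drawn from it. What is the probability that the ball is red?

From Bag A: P(red) = 8/12.
From Bag B: P(red) = 7/9.
Total probability = (1/4)(8/12) + (3/4)(7/9) = 3/4.

3/4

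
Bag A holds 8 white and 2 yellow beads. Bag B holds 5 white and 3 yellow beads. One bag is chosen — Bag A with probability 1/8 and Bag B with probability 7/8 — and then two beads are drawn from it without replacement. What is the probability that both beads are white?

From Bag A: P(both white) = (8/10)(7/9) = 28/45.
From Bag B: P(both white) = (5/8)(4/7) = 5/14.
Total probability = (1/8)(28/45) + (7/8)(5/14) = 281/720.

281/720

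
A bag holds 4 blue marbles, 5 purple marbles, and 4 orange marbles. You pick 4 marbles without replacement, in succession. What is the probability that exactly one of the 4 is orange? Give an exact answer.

One ordering (orange drawn first) has probability 4/13 × 9/12 × 8/11 × 7/10 = 2016/17160 = 84/715.
There are C(4,1) = 4 such orderings, each equally likely, so P = 4 × 84/715 = 336/715.

336/715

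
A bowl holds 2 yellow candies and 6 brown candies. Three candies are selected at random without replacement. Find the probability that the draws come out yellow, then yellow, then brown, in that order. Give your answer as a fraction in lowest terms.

Each draw changes the counts, so multiply the conditional probabilities along the sequence:
P = 2/8 × 1/7 × 6/6 = 12/336 = 1/28.

1/28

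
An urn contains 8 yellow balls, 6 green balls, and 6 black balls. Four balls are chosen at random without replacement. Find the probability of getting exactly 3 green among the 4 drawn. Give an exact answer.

56/969

One ordering (green drawn first) has probability 6/20 × 5/19 × 4/18 × 14/17 = 1680/116280 = 14/969.
There are C(4,3) = 4 such orderings, each equally likely, so P = 4 × 14/969 = 56/969.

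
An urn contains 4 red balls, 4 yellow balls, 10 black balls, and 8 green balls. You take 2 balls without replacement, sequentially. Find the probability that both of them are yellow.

P = 4/26 × 3/25 = 12/650 = 6/325.

6/325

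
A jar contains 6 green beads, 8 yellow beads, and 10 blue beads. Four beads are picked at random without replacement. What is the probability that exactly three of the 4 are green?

One ordering (green drawn first) has probability 6/24 × 5/23 × 4/22 × 18/21 = 2160/255024 = 15/1771.
There are C(4,3) = 4 such orderings, each equally likely, so P = 4 × 15/1771 = 60/1771.

60/1771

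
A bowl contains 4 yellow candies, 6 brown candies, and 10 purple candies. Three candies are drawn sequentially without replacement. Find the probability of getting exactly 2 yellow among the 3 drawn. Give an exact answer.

One ordering (yellow drawn first) has probability 4/20 × 3/19 × 16/18 = 192/6840 = 8/285.
There are C(3,2) = 3 such orderings, each equally likely, so P = 3 × 8/285 = 8/95.

8/95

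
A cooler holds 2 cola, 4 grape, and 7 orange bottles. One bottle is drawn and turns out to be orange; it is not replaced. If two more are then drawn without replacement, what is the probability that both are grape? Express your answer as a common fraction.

1/11

With the first bottle removed, 4 grape remain out of 12.
P = 4/12 × 3/11 = 12/132 = 1/11.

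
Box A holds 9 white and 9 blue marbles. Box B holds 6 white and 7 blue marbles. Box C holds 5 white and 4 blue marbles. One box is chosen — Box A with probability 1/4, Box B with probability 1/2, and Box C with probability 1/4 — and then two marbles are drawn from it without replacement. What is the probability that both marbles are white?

From Box A: P(both white) = (9/18)(8/17) = 4/17.
From Box B: P(both white) = (6/13)(5/12) = 5/26.
From Box C: P(both white) = (5/9)(4/8) = 5/18.
Total probability = (1/4)(4/17) + (1/2)(5/26) + (1/4)(5/18) = 3571/15912.

3571/15912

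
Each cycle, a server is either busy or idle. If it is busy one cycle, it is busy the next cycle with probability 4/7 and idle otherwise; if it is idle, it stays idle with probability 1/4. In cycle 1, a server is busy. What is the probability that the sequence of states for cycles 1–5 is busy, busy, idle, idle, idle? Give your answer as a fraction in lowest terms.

Cycle 1 is given. For each transition, use the conditional probability from the current state:
P(busy | busy) = 4/7; P(idle | busy) = 3/7; P(idle | idle) = 1/4; P(idle | idle) = 1/4.
P = 4/7 × 3/7 × 1/4 × 1/4 = 12/784 = 3/196.

3/196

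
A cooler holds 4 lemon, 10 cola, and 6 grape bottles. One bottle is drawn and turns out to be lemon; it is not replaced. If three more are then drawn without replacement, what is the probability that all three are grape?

20/969

After the first draw, 6 of the remaining 19 bottles are grape.
P = 6/19 × 5/18 × 4/17 = 120/5814 = 20/969.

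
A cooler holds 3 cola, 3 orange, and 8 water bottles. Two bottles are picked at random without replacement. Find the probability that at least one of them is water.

76/91

P(no water) = 6/14 × 5/13 = 30/182 = 15/91.
P(at least one) = 1 − 15/91 = 76/91.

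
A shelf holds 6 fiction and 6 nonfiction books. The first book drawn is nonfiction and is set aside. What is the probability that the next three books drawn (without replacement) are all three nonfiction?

2/33

After the first draw, 5 of the remaining 11 books are nonfiction.
P = 5/11 × 4/10 × 3/9 = 60/990 = 2/33.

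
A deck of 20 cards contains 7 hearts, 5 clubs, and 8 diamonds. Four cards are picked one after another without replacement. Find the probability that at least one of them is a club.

P(no clubs) = 15/20 × 14/19 × 13/18 × 12/17 = 32760/116280 = 91/323.
P(at least one) = 1 − 91/323 = 232/323.

232/323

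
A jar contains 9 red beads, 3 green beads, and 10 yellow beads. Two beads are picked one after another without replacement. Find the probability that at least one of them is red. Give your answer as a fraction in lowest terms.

P(no red) = 13/22 × 12/21 = 156/462 = 26/77.
P(at least one) = 1 − 26/77 = 51/77.

51/77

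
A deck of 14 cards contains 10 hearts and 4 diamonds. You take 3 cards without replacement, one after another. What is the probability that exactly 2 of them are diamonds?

15/91

One ordering (diamonds drawn first) has probability 4/14 × 3/13 × 10/12 = 120/2184 = 5/91.
There are C(3,2) = 3 such orderings, each equally likely, so P = 3 × 5/91 = 15/91.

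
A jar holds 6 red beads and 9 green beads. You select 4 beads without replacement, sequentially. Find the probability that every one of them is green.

6/65

P = 9/15 × 8/14 × 7/13 × 6/12 = 3024/32760 = 6/65.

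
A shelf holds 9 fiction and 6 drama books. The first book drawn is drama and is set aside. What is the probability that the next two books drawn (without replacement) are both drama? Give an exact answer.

After the first draw, 5 of the remaining 14 books are drama.
P = 5/14 × 4/13 = 20/182 = 10/91.

10/91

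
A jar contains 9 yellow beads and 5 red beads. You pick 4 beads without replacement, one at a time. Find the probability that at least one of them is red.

P(no red) = 9/14 × 8/13 × 7/12 × 6/11 = 3024/24024 = 18/143.
P(at least one) = 1 − 18/143 = 125/143.

125/143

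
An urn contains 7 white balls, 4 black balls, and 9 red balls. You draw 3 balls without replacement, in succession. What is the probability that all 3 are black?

1/285

P(all black) = 4/20 × 3/19 × 2/18 = 24/6840 = 1/285.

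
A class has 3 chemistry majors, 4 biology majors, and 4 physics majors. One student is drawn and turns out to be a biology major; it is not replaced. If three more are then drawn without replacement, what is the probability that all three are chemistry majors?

1/120

With the first student removed, 3 chemistry majors remain out of 10.
P = 3/10 × 2/9 × 1/8 = 6/720 = 1/120.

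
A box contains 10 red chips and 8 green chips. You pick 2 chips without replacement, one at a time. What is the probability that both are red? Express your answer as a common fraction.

P(all red) = 10/18 × 9/17 = 90/306 = 5/17.

5/17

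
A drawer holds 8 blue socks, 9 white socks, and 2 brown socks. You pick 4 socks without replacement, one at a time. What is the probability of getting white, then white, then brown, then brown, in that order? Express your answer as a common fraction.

1/646

Multiply the probability of each draw given the previous ones:
P = 9/19 × 8/18 × 2/17 × 1/16 = 144/93024 = 1/646.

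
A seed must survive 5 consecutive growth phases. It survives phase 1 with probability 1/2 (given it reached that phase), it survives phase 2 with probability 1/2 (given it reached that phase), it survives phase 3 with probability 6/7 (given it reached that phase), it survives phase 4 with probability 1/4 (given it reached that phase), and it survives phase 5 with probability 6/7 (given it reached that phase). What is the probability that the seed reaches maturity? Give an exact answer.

The events are sequential, so multiply the conditional probabilities:
P = 1/2 × 1/2 × 6/7 × 1/4 × 6/7 = 36/784 = 9/196.

9/196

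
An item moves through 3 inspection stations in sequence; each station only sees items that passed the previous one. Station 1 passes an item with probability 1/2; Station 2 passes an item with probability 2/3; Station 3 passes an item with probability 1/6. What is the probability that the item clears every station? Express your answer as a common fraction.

1/18

The events are sequential, so multiply the conditional probabilities:
P = 1/2 × 2/3 × 1/6 = 2/36 = 1/18.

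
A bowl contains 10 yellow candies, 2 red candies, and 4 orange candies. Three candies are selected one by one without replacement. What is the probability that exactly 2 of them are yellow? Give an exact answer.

One ordering (yellow drawn first) has probability 10/16 × 9/15 × 6/14 = 540/3360 = 9/56.
There are C(3,2) = 3 such orderings, each equally likely, so P = 3 × 9/56 = 27/56.

27/56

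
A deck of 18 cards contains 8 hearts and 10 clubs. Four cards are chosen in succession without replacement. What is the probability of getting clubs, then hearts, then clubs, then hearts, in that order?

7/102

Chain rule:
P = 10/18 × 8/17 × 9/16 × 7/15 = 5040/73440 = 7/102.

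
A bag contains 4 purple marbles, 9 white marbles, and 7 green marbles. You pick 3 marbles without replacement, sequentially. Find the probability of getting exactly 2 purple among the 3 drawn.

One ordering (purple drawn first) has probability 4/20 × 3/19 × 16/18 = 192/6840 = 8/285.
There are C(3,2) = 3 such orderings, each equally likely, so P = 3 × 8/285 = 8/95.

8/95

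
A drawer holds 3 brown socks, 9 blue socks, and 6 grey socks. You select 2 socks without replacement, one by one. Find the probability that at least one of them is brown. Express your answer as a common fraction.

P(no brown) = 15/18 × 14/17 = 210/306 = 35/51.
P(at least one) = 1 − 35/51 = 16/51.

16/51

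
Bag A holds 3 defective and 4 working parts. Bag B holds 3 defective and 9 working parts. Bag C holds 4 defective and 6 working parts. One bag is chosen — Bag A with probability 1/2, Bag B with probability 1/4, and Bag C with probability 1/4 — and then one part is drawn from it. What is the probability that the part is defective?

From Bag A: P(defective) = 3/7.
From Bag B: P(defective) = 3/12.
From Bag C: P(defective) = 4/10.
Total probability = (1/2)(3/7) + (1/4)(3/12) + (1/4)(4/10) = 211/560.

211/560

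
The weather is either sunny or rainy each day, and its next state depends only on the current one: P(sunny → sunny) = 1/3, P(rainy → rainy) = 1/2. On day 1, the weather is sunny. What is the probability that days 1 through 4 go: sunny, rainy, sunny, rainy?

Day 1 is given. For each transition, use the conditional probability from the current state:
P(rainy | sunny) = 2/3; P(sunny | rainy) = 1/2; P(rainy | sunny) = 2/3.
P = 2/3 × 1/2 × 2/3 = 4/18 = 2/9.

2/9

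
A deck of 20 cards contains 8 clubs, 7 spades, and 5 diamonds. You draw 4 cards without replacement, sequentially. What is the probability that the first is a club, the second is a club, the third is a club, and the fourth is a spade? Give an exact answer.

Each draw changes the counts, so multiply the conditional probabilities along the sequence:
P = 8/20 × 7/19 × 6/18 × 7/17 = 2352/116280 = 98/4845.

98/4845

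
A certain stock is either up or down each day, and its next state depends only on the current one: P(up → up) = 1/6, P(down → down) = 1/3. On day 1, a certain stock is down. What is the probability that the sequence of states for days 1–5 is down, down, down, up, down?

5/81

Day 1 is given. For each transition, use the conditional probability from the current state:
P(down | down) = 1/3; P(down | down) = 1/3; P(up | down) = 2/3; P(down | up) = 5/6.
P = 1/3 × 1/3 × 2/3 × 5/6 = 10/162 = 5/81.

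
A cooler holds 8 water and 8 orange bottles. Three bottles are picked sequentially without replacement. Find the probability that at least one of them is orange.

P(no orange) = 8/16 × 7/15 × 6/14 = 336/3360 = 1/10.
P(at least one) = 1 − 1/10 = 9/10.

9/10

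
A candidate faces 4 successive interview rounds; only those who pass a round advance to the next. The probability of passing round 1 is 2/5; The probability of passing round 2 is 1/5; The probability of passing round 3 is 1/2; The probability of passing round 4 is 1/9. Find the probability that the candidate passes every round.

Each stage is reached only if all earlier stages succeed, so
P = 2/5 × 1/5 × 1/2 × 1/9 = 2/450 = 1/225.

1/225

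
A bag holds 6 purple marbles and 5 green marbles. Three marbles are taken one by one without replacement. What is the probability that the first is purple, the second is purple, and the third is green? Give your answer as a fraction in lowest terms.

Each draw changes the counts, so multiply the conditional probabilities along the sequence:
P = 6/11 × 5/10 × 5/9 = 150/990 = 5/33.

5/33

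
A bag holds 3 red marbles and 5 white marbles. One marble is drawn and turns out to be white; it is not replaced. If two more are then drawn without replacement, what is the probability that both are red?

With the first marble removed, 3 red remain out of 7.
P = 3/7 × 2/6 = 6/42 = 1/7.

1/7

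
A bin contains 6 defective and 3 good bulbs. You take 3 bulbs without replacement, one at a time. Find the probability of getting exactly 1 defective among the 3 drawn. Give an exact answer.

One ordering (defective drawn first) has probability 6/9 × 3/8 × 2/7 = 36/504 = 1/14.
There are C(3,1) = 3 such orderings, each equally likely, so P = 3 × 1/14 = 3/14.

3/14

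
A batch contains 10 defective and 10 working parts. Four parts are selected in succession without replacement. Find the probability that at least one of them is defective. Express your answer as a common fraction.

P(no defective) = 10/20 × 9/19 × 8/18 × 7/17 = 5040/116280 = 14/323.
P(at least one) = 1 − 14/323 = 309/323.

309/323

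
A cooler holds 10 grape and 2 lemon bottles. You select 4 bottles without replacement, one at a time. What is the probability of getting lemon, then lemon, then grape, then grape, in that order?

1/66

Chain rule:
P = 2/12 × 1/11 × 10/10 × 9/9 = 180/11880 = 1/66.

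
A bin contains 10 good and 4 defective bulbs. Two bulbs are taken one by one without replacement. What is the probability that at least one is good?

P(no good) = 4/14 × 3/13 = 12/182 = 6/91.
P(at least one) = 1 − 6/91 = 85/91.

85/91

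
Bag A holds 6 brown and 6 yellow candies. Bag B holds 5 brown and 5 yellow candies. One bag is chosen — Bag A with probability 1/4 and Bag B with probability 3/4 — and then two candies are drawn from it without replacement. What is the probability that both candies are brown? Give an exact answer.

From Bag A: P(both brown) = (6/12)(5/11) = 5/22.
From Bag B: P(both brown) = (5/10)(4/9) = 2/9.
Total probability = (1/4)(5/22) + (3/4)(2/9) = 59/264.

59/264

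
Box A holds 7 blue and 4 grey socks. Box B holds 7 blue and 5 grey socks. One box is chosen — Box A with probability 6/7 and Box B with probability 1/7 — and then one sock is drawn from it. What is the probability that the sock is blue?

83/132

From Box A: P(blue) = 7/11.
From Box B: P(blue) = 7/12.
Total probability = (6/7)(7/11) + (1/7)(7/12) = 83/132.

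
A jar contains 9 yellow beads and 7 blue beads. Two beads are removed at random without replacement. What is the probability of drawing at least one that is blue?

P(no blue) = 9/16 × 8/15 = 72/240 = 3/10.
P(at least one) = 1 − 3/10 = 7/10.

7/10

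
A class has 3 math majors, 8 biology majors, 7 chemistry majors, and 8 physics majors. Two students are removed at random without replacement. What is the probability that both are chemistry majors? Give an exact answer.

P(all chemistry majors) = 7/26 × 6/25 = 42/650 = 21/325.

21/325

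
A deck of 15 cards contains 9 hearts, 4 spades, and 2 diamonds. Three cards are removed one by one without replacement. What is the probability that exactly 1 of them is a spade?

One ordering (a spade drawn first) has probability 4/15 × 11/14 × 10/13 = 440/2730 = 44/273.
There are C(3,1) = 3 such orderings, each equally likely, so P = 3 × 44/273 = 44/91.

44/91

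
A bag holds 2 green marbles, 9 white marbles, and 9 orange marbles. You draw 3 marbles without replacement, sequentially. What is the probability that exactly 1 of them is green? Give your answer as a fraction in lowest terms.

One ordering (green drawn first) has probability 2/20 × 18/19 × 17/18 = 612/6840 = 17/190.
There are C(3,1) = 3 such orderings, each equally likely, so P = 3 × 17/190 = 51/190.

51/190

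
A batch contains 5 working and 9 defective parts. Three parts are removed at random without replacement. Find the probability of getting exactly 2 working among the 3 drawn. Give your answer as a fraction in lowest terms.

45/182

One ordering (working drawn first) has probability 5/14 × 4/13 × 9/12 = 180/2184 = 15/182.
There are C(3,2) = 3 such orderings, each equally likely, so P = 3 × 15/182 = 45/182.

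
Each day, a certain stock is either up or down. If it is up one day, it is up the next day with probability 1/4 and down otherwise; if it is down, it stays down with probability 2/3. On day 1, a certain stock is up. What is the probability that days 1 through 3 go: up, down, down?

1/2

Day 1 is given. For each transition, use the conditional probability from the current state:
P(down | up) = 3/4; P(down | down) = 2/3.
P = 3/4 × 2/3 = 6/12 = 1/2.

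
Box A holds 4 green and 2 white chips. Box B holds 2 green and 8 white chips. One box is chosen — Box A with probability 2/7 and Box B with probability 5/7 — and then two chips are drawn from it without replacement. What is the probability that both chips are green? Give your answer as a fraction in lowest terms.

41/315

From Box A: P(both green) = (4/6)(3/5) = 2/5.
From Box B: P(both green) = (2/10)(1/9) = 1/45.
Total probability = (2/7)(2/5) + (5/7)(1/45) = 41/315.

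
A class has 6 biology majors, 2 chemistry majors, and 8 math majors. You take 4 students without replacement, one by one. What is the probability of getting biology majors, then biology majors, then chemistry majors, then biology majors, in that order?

1/182

Each draw changes the counts, so multiply the conditional probabilities along the sequence:
P = 6/16 × 5/15 × 2/14 × 4/13 = 240/43680 = 1/182.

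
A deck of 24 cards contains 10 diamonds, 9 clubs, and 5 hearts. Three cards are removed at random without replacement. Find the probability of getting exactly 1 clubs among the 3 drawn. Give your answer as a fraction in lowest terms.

945/2024

One ordering (a club drawn first) has probability 9/24 × 15/23 × 14/22 = 1890/12144 = 315/2024.
There are C(3,1) = 3 such orderings, each equally likely, so P = 3 × 315/2024 = 945/2024.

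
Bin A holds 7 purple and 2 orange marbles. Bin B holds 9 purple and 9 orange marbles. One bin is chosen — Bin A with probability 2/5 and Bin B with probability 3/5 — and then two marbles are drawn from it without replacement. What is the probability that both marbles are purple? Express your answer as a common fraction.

191/510

From Bin A: P(both purple) = (7/9)(6/8) = 7/12.
From Bin B: P(both purple) = (9/18)(8/17) = 4/17.
Total probability = (2/5)(7/12) + (3/5)(4/17) = 191/510.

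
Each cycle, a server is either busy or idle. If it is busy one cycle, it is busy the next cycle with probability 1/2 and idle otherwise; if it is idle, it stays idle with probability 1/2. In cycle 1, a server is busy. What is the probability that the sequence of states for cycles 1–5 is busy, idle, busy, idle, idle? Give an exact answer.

Cycle 1 is given. For each transition, use the conditional probability from the current state:
P(idle | busy) = 1/2; P(busy | idle) = 1/2; P(idle | busy) = 1/2; P(idle | idle) = 1/2.
P = 1/2 × 1/2 × 1/2 × 1/2 = 1/16.

1/16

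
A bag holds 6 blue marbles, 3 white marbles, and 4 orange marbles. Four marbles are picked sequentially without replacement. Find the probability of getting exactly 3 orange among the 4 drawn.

One ordering (orange drawn first) has probability 4/13 × 3/12 × 2/11 × 9/10 = 216/17160 = 9/715.
There are C(4,3) = 4 such orderings, each equally likely, so P = 4 × 9/715 = 36/715.

36/715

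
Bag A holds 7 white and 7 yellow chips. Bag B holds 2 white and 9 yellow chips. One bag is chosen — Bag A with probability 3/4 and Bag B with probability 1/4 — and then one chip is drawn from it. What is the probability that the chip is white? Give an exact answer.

From Bag A: P(white) = 7/14.
From Bag B: P(white) = 2/11.
Total probability = (3/4)(7/14) + (1/4)(2/11) = 37/88.

37/88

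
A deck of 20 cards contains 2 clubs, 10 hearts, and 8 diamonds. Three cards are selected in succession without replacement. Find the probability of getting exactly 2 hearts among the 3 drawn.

15/38

One ordering (hearts drawn first) has probability 10/20 × 9/19 × 10/18 = 900/6840 = 5/38.
There are C(3,2) = 3 such orderings, each equally likely, so P = 3 × 5/38 = 15/38.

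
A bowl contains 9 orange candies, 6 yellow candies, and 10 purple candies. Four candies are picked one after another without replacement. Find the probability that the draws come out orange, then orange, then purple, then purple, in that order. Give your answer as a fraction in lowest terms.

27/1265

Multiply the probability of each draw given the previous ones:
P = 9/25 × 8/24 × 10/23 × 9/22 = 6480/303600 = 27/1265.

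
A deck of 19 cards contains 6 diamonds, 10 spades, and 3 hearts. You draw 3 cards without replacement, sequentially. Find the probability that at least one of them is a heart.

409/969

P(no hearts) = 16/19 × 15/18 × 14/17 = 3360/5814 = 560/969.
P(at least one) = 1 − 560/969 = 409/969.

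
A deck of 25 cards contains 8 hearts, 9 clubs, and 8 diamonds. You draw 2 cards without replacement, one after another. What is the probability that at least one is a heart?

41/75

P(no hearts) = 17/25 × 16/24 = 272/600 = 34/75.
P(at least one) = 1 − 34/75 = 41/75.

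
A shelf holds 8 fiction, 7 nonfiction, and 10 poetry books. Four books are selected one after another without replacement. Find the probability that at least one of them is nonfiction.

P(no nonfiction) = 18/25 × 17/24 × 16/23 × 15/22 = 73440/303600 = 306/1265.
P(at least one) = 1 − 306/1265 = 959/1265.

959/1265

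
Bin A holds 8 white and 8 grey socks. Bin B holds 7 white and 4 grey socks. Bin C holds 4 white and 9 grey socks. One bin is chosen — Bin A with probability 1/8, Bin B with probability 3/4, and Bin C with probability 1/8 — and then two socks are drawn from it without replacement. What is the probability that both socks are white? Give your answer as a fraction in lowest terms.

From Bin A: P(both white) = (8/16)(7/15) = 7/30.
From Bin B: P(both white) = (7/11)(6/10) = 21/55.
From Bin C: P(both white) = (4/13)(3/12) = 1/13.
Total probability = (1/8)(7/30) + (3/4)(21/55) + (1/8)(1/13) = 11159/34320.

11159/34320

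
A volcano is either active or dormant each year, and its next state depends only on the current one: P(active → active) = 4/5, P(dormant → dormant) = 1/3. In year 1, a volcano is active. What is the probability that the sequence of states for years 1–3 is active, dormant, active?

2/15

Year 1 is given. For each transition, use the conditional probability from the current state:
P(dormant | active) = 1/5; P(active | dormant) = 2/3.
P = 1/5 × 2/3 = 2/15.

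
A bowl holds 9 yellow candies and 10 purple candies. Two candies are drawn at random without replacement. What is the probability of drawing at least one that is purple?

P(no purple) = 9/19 × 8/18 = 72/342 = 4/19.
P(at least one) = 1 − 4/19 = 15/19.

15/19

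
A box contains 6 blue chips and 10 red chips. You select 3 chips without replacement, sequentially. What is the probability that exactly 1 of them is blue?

One ordering (blue drawn first) has probability 6/16 × 10/15 × 9/14 = 540/3360 = 9/56.
There are C(3,1) = 3 such orderings, each equally likely, so P = 3 × 9/56 = 27/56.

27/56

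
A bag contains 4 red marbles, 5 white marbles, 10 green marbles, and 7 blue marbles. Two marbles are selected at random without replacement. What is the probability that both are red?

P(every draw is red) = 4/26 × 3/25 = 12/650 = 6/325.

6/325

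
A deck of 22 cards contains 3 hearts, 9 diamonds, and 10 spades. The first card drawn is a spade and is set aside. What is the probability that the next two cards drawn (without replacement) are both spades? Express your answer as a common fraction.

After the first draw, 9 of the remaining 21 cards are spades.
P = 9/21 × 8/20 = 72/420 = 6/35.

6/35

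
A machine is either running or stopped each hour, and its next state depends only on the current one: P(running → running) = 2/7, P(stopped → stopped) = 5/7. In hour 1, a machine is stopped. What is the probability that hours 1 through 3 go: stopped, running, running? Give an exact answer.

Hour 1 is given. For each transition, use the conditional probability from the current state:
P(running | stopped) = 2/7; P(running | running) = 2/7.
P = 2/7 × 2/7 = 4/49.

4/49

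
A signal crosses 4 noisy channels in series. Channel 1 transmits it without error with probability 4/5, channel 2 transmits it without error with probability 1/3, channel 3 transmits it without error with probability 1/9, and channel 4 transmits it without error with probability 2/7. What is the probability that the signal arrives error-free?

8/945

Each stage is reached only if all earlier stages succeed, so
P = 4/5 × 1/3 × 1/9 × 2/7 = 8/945.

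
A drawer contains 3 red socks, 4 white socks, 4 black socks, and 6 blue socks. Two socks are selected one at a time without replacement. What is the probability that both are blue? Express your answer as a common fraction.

15/136

P = 6/17 × 5/16 = 30/272 = 15/136.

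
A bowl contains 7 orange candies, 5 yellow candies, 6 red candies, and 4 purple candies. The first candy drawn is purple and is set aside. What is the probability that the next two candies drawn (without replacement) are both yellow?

1/21

After the first draw, 5 of the remaining 21 candies are yellow.
P = 5/21 × 4/20 = 20/420 = 1/21.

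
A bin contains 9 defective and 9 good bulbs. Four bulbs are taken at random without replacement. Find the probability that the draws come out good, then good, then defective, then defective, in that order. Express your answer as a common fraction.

Chain rule:
P = 9/18 × 8/17 × 9/16 × 8/15 = 5184/73440 = 6/85.

6/85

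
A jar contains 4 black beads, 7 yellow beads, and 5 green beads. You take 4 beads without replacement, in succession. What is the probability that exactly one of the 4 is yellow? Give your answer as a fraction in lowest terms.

21/65

One ordering (yellow drawn first) has probability 7/16 × 9/15 × 8/14 × 7/13 = 3528/43680 = 21/260.
There are C(4,1) = 4 such orderings, each equally likely, so P = 4 × 21/260 = 21/65.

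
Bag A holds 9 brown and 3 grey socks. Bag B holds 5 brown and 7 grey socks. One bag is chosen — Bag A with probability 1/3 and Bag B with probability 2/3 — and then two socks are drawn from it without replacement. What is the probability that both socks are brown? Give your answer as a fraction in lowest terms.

From Bag A: P(both brown) = (9/12)(8/11) = 6/11.
From Bag B: P(both brown) = (5/12)(4/11) = 5/33.
Total probability = (1/3)(6/11) + (2/3)(5/33) = 28/99.

28/99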